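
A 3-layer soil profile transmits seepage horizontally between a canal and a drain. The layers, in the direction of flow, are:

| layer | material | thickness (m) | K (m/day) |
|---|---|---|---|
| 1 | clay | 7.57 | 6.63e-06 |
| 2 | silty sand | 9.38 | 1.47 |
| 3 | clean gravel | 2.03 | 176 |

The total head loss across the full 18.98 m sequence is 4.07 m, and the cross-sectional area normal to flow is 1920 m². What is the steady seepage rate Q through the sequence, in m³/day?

Flow is perpendicular to layering, so the layers act in series and the equivalent K is the thickness-weighted harmonic mean.
Total thickness L = 7.57 + 9.38 + 2.03 = 18.98 m.
Σ(b_i/K_i) = 7.57/6.63e-06 + 9.38/1.47 + 2.03/176 = 1.142e+06 d.
K_eq = L / Σ(b_i/K_i) = 18.98 / 1.142e+06 = 1.662e-05 m/day.
Q = K_eq · A · (Δh/L) = 1.662e-05 × 1920 × (4.07/18.98) = 0.006844 m³/day.

0.00684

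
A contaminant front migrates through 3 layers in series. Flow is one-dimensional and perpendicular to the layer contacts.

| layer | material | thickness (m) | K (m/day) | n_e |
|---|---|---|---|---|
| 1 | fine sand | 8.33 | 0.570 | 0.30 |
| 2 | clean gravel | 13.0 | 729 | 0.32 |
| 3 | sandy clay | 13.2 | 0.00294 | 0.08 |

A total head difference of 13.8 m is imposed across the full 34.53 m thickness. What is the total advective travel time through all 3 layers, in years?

With flow normal to the layers, continuity requires the same specific discharge q through every layer.
Σ(b_i/K_i) = 8.33/0.570 + 13.0/729 + 13.2/0.00294 = 4504 d.
q = Δh / Σ(b_i/K_i) = 13.8 / 4504 = 0.003064 m/day.
In each layer the seepage velocity is v_i = q/n_i, so the layer transit time is t_i = b_i·n_i / q:
  layer 1 (fine sand): t_1 = 8.33 × 0.30 / 0.003064 = 815.7 d
  layer 2 (clean gravel): t_2 = 13.0 × 0.32 / 0.003064 = 1358 d
  layer 3 (sandy clay): t_3 = 13.2 × 0.08 / 0.003064 = 344.7 d
Total t = Σ t_i = 2518 days = 6.895 years.

6.89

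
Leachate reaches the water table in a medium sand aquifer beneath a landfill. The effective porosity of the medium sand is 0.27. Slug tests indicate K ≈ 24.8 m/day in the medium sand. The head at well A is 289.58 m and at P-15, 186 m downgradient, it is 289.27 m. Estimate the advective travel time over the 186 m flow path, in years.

Hydraulic gradient i = (289.58 − 289.27) / 186 = 0.31 / 186 = 0.001667.
Darcy flux q = K · i = 24.80 × 0.001667 = 0.04133 m/day.
Seepage velocity v = q / n_e = 0.04133 / 0.27 = 0.1531 m/day.
Travel time t = L / v = 186 / 0.1531 = 1215 days = 3.326 years.

3.33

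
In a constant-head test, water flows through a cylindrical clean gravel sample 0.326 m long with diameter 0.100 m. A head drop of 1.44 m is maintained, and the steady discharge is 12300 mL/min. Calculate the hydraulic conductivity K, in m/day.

511

Cross-sectional area A = π·(d/2)² = π × (0.100/2)² = 0.007854 m².
Convert discharge: 12300 mL/min = 0.0002050 m³/s.
Darcy's law rearranged: K = Q·L / (A·Δh) = 0.0002050 × 0.326 / (0.007854 × 1.44) = 0.005909 m/s = 510.5 m/day.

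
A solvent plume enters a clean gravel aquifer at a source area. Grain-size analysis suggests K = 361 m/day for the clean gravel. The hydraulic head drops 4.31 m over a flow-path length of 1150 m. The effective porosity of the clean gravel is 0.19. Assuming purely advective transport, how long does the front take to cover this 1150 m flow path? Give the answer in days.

Hydraulic gradient i = Δh / L = 4.31 / 1150 = 0.003748.
Darcy flux q = K · i = 361.0 × 0.003748 = 1.353 m/day.
Seepage velocity v = q / n_e = 1.353 / 0.19 = 7.121 m/day.
Travel time t = L / v = 1150 / 7.121 = 161.5 days.

161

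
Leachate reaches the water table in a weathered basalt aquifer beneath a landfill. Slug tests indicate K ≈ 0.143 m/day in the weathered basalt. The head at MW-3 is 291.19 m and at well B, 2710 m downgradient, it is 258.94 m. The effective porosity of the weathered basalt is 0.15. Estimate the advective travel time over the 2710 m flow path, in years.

Hydraulic gradient i = (291.19 − 258.94) / 2710 = 32.25 / 2710 = 0.01190.
Darcy flux q = K · i = 0.1430 × 0.01190 = 0.001702 m/day.
Seepage velocity v = q / n_e = 0.001702 / 0.15 = 0.01135 m/day.
Travel time t = L / v = 2710 / 0.01135 = 2.389e+05 days = 654.0 years.

654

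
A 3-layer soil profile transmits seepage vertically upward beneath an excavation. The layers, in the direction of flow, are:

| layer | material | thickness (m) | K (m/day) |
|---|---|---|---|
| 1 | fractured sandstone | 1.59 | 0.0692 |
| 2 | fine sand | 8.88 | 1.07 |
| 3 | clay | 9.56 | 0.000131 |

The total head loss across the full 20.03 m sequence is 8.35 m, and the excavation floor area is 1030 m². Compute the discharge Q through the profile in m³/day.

0.118

Flow is perpendicular to layering, so the layers act in series and the equivalent K is the thickness-weighted harmonic mean.
Total thickness L = 1.59 + 8.88 + 9.56 = 20.03 m.
Σ(b_i/K_i) = 1.59/0.0692 + 8.88/1.07 + 9.56/0.000131 = 73008 d.
K_eq = L / Σ(b_i/K_i) = 20.03 / 73008 = 0.0002744 m/day.
Q = K_eq · A · (Δh/L) = 0.0002744 × 1030 × (8.35/20.03) = 0.1178 m³/day.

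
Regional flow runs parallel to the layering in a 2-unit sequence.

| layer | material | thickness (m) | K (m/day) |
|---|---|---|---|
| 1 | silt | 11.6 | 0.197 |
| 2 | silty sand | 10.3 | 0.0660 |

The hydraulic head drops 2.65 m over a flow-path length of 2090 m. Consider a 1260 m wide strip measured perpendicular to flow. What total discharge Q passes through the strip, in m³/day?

4.74

Flow is parallel to layering, so each bed carries its own Darcy discharge and the transmissivities add.
Σ(K_i·b_i) = 0.197×11.6 + 0.0660×10.3 = 2.965 m²/day.
Hydraulic gradient i = Δh / L = 2.65 / 2090 = 0.001268.
Q = Σ(K_i·b_i) · W · i = 2.965 × 1260 × 0.001268 = 4.737 m³/day.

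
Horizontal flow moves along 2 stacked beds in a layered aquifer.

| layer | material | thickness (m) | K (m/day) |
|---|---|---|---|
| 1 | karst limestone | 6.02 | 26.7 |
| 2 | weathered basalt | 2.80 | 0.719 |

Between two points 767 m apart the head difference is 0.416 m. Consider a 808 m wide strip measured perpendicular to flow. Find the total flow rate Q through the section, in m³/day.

71.3

Flow is parallel to layering, so each bed carries its own Darcy discharge and the transmissivities add.
Σ(K_i·b_i) = 26.7×6.02 + 0.719×2.80 = 162.7 m²/day.
Hydraulic gradient i = Δh / L = 0.416 / 767 = 0.0005424.
Q = Σ(K_i·b_i) · W · i = 162.7 × 808 × 0.0005424 = 71.32 m³/day.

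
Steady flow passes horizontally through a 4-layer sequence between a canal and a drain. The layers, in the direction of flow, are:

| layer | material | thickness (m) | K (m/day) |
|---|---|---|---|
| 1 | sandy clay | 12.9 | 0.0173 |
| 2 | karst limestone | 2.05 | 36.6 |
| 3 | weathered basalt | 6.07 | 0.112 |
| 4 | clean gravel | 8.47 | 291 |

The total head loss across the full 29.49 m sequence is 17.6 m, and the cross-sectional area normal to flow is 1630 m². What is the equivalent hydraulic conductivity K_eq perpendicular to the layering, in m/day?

0.0369

Flow is perpendicular to layering, so the layers act in series and the equivalent K is the thickness-weighted harmonic mean.
Total thickness L = 12.9 + 2.05 + 6.07 + 8.47 = 29.49 m.
Σ(b_i/K_i) = 12.9/0.0173 + 2.05/36.6 + 6.07/0.112 + 8.47/291 = 799.9 d.
K_eq = L / Σ(b_i/K_i) = 29.49 / 799.9 = 0.03686 m/day.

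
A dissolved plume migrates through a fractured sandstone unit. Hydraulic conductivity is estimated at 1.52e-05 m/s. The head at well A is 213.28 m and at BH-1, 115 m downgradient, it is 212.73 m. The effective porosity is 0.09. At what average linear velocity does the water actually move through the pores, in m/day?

0.0698

Convert K: 1.52e-05 m/s × 86400 = 1.313 m/day.
Hydraulic gradient i = (213.28 − 212.73) / 115 = 0.55 / 115 = 0.004783.
Darcy flux q = K · i = 1.313 × 0.004783 = 0.006281 m/day.
Seepage velocity v = q / n_e = 0.006281 / 0.09 = 0.06979 m/day.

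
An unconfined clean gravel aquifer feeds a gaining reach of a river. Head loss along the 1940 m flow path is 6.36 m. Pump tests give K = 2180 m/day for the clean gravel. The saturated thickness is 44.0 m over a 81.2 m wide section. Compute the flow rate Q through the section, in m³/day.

25500

Cross-sectional area A = 81.2 × 44.0 = 3573 m².
Hydraulic gradient i = Δh / L = 6.36 / 1940 = 0.003278.
Darcy's law: Q = K · A · i = 2180 × 3573 × 0.003278 = 25534 m³/day.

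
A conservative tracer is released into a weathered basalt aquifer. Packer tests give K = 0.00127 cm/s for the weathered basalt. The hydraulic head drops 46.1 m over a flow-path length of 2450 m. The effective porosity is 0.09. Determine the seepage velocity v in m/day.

0.229

Convert K: 0.00127 cm/s × 864 = 1.097 m/day.
Hydraulic gradient i = Δh / L = 46.1 / 2450 = 0.01882.
Darcy flux q = K · i = 1.097 × 0.01882 = 0.02065 m/day.
Seepage velocity v = q / n_e = 0.02065 / 0.09 = 0.2294 m/day.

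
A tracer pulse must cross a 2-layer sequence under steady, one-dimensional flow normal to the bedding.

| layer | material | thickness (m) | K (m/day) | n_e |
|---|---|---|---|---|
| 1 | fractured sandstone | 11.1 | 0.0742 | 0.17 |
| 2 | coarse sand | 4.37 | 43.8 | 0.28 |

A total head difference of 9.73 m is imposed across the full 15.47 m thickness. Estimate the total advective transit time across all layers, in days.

47.9

With flow normal to the layers, continuity requires the same specific discharge q through every layer.
Σ(b_i/K_i) = 11.1/0.0742 + 4.37/43.8 = 149.7 d.
q = Δh / Σ(b_i/K_i) = 9.73 / 149.7 = 0.06500 m/day.
In each layer the seepage velocity is v_i = q/n_i, so the layer transit time is t_i = b_i·n_i / q:
  layer 1 (fractured sandstone): t_1 = 11.1 × 0.17 / 0.06500 = 29.03 d
  layer 2 (coarse sand): t_2 = 4.37 × 0.28 / 0.06500 = 18.83 d
Total t = Σ t_i = 47.86 days.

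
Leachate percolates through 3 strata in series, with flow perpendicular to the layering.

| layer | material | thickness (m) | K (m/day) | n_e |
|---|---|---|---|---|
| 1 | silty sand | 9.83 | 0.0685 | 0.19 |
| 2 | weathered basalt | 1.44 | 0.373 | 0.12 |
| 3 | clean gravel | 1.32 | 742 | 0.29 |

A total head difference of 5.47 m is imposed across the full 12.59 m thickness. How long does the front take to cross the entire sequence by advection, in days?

With flow normal to the layers, continuity requires the same specific discharge q through every layer.
Σ(b_i/K_i) = 9.83/0.0685 + 1.44/0.373 + 1.32/742 = 147.4 d.
q = Δh / Σ(b_i/K_i) = 5.47 / 147.4 = 0.03712 m/day.
In each layer the seepage velocity is v_i = q/n_i, so the layer transit time is t_i = b_i·n_i / q:
  layer 1 (silty sand): t_1 = 9.83 × 0.19 / 0.03712 = 50.32 d
  layer 2 (weathered basalt): t_2 = 1.44 × 0.12 / 0.03712 = 4.655 d
  layer 3 (clean gravel): t_3 = 1.32 × 0.29 / 0.03712 = 10.31 d
Total t = Σ t_i = 65.29 days.

65.3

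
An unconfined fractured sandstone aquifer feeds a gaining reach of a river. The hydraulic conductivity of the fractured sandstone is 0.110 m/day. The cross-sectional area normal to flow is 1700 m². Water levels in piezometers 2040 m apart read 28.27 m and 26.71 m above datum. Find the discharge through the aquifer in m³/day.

Hydraulic gradient i = (28.27 − 26.71) / 2040 = 1.56 / 2040 = 0.0007647.
Darcy's law: Q = K · A · i = 0.1100 × 1700 × 0.0007647 = 0.1430 m³/day.

0.143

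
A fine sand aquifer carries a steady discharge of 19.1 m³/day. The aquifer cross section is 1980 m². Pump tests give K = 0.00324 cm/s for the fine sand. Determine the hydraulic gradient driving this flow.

0.00345

Convert K: 0.00324 cm/s × 864 = 2.799 m/day.
From Q = K·A·i, i = Q / (K·A) = 19.1 / (2.799 × 1980) = 0.003446.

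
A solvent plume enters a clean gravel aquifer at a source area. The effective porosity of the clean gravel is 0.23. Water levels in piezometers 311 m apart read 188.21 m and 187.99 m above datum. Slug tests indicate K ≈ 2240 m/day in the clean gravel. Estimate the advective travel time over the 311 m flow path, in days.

45.1

Hydraulic gradient i = (188.21 − 187.99) / 311 = 0.22 / 311 = 0.0007074.
Darcy flux q = K · i = 2240 × 0.0007074 = 1.585 m/day.
Seepage velocity v = q / n_e = 1.585 / 0.23 = 6.889 m/day.
Travel time t = L / v = 311 / 6.889 = 45.14 days.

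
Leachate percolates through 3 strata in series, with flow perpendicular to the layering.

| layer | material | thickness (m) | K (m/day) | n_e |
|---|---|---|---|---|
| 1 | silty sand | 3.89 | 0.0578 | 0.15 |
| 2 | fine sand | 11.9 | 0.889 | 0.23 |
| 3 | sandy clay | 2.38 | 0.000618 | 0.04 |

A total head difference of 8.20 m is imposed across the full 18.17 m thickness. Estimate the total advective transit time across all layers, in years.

4.48

With flow normal to the layers, continuity requires the same specific discharge q through every layer.
Σ(b_i/K_i) = 3.89/0.0578 + 11.9/0.889 + 2.38/0.000618 = 3932 d.
q = Δh / Σ(b_i/K_i) = 8.20 / 3932 = 0.002086 m/day.
In each layer the seepage velocity is v_i = q/n_i, so the layer transit time is t_i = b_i·n_i / q:
  layer 1 (silty sand): t_1 = 3.89 × 0.15 / 0.002086 = 279.8 d
  layer 2 (fine sand): t_2 = 11.9 × 0.23 / 0.002086 = 1312 d
  layer 3 (sandy clay): t_3 = 2.38 × 0.04 / 0.002086 = 45.65 d
Total t = Σ t_i = 1638 days = 4.484 years.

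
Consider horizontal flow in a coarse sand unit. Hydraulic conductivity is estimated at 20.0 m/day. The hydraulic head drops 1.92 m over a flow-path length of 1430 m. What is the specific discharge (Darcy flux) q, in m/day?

Hydraulic gradient i = Δh / L = 1.92 / 1430 = 0.001343.
Specific discharge q = K · i = 20.00 × 0.001343 = 0.02685 m/day.

0.0269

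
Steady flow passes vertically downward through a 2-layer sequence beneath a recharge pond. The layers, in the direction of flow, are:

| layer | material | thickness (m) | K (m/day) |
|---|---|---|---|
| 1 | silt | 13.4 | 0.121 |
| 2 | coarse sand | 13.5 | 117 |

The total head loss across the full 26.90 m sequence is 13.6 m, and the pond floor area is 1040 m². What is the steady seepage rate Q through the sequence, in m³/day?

Flow is perpendicular to layering, so the layers act in series and the equivalent K is the thickness-weighted harmonic mean.
Total thickness L = 13.4 + 13.5 = 26.90 m.
Σ(b_i/K_i) = 13.4/0.121 + 13.5/117 = 110.9 d.
K_eq = L / Σ(b_i/K_i) = 26.90 / 110.9 = 0.2427 m/day.
Q = K_eq · A · (Δh/L) = 0.2427 × 1040 × (13.6/26.90) = 127.6 m³/day.

128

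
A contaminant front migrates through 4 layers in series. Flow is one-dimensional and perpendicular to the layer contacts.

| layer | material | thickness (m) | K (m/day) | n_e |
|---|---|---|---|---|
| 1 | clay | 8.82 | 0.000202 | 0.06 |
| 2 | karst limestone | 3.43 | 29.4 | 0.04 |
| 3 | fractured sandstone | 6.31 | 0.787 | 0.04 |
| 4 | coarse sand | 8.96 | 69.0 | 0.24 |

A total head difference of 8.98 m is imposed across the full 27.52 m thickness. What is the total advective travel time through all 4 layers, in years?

40.9

With flow normal to the layers, continuity requires the same specific discharge q through every layer.
Σ(b_i/K_i) = 8.82/0.000202 + 3.43/29.4 + 6.31/0.787 + 8.96/69.0 = 43672 d.
q = Δh / Σ(b_i/K_i) = 8.98 / 43672 = 0.0002056 m/day.
In each layer the seepage velocity is v_i = q/n_i, so the layer transit time is t_i = b_i·n_i / q:
  layer 1 (clay): t_1 = 8.82 × 0.06 / 0.0002056 = 2574 d
  layer 2 (karst limestone): t_2 = 3.43 × 0.04 / 0.0002056 = 667.2 d
  layer 3 (fractured sandstone): t_3 = 6.31 × 0.04 / 0.0002056 = 1227 d
  layer 4 (coarse sand): t_4 = 8.96 × 0.24 / 0.0002056 = 10458 d
Total t = Σ t_i = 14926 days = 40.87 years.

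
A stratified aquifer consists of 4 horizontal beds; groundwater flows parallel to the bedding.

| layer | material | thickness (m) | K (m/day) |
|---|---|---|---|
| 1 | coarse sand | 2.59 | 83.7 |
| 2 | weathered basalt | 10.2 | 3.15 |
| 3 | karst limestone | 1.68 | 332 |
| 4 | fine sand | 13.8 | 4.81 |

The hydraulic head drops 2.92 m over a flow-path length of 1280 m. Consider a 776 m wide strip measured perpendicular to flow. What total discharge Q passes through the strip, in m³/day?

Flow is parallel to layering, so each bed carries its own Darcy discharge and the transmissivities add.
Σ(K_i·b_i) = 83.7×2.59 + 3.15×10.2 + 332×1.68 + 4.81×13.8 = 873.1 m²/day.
Hydraulic gradient i = Δh / L = 2.92 / 1280 = 0.002281.
Q = Σ(K_i·b_i) · W · i = 873.1 × 776 × 0.002281 = 1546 m³/day.

1550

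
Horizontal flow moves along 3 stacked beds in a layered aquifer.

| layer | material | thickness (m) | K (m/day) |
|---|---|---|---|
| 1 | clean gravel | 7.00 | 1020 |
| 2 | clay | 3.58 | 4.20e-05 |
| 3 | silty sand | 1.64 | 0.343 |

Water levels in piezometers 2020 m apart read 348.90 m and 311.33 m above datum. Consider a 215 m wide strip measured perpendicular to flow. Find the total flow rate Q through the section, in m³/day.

28600

Flow is parallel to layering, so each bed carries its own Darcy discharge and the transmissivities add.
Σ(K_i·b_i) = 1020×7.00 + 4.20e-05×3.58 + 0.343×1.64 = 7141 m²/day.
Hydraulic gradient i = (348.90 − 311.33) / 2020 = 37.57 / 2020 = 0.01860.
Q = Σ(K_i·b_i) · W · i = 7141 × 215 × 0.01860 = 28554 m³/day.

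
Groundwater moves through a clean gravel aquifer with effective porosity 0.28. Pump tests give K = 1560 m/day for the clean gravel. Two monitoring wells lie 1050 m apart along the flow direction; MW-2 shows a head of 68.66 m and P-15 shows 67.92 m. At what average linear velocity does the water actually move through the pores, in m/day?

Hydraulic gradient i = (68.66 − 67.92) / 1050 = 0.74 / 1050 = 0.0007048.
Darcy flux q = K · i = 1560 × 0.0007048 = 1.099 m/day.
Seepage velocity v = q / n_e = 1.099 / 0.28 = 3.927 m/day.

3.93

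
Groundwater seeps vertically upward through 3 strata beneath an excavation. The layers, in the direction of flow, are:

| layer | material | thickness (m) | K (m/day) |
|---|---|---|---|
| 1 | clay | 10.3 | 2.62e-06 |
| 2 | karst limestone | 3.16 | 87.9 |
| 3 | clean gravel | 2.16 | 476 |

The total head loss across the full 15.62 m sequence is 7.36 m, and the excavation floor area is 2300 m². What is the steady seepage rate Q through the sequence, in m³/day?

Flow is perpendicular to layering, so the layers act in series and the equivalent K is the thickness-weighted harmonic mean.
Total thickness L = 10.3 + 3.16 + 2.16 = 15.62 m.
Σ(b_i/K_i) = 10.3/2.62e-06 + 3.16/87.9 + 2.16/476 = 3.931e+06 d.
K_eq = L / Σ(b_i/K_i) = 15.62 / 3.931e+06 = 3.973e-06 m/day.
Q = K_eq · A · (Δh/L) = 3.973e-06 × 2300 × (7.36/15.62) = 0.004306 m³/day.

0.00431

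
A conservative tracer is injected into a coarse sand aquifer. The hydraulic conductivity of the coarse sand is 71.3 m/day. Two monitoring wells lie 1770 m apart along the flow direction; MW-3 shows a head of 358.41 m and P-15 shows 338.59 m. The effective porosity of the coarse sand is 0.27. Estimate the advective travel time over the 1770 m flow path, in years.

Hydraulic gradient i = (358.41 − 338.59) / 1770 = 19.82 / 1770 = 0.01120.
Darcy flux q = K · i = 71.30 × 0.01120 = 0.7984 m/day.
Seepage velocity v = q / n_e = 0.7984 / 0.27 = 2.957 m/day.
Travel time t = L / v = 1770 / 2.957 = 598.6 days = 1.639 years.

1.64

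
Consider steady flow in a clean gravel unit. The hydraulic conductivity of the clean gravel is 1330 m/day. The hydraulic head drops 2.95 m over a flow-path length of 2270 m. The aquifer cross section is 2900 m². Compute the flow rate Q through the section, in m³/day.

Hydraulic gradient i = Δh / L = 2.95 / 2270 = 0.001300.
Darcy's law: Q = K · A · i = 1330 × 2900 × 0.001300 = 5012 m³/day.

5010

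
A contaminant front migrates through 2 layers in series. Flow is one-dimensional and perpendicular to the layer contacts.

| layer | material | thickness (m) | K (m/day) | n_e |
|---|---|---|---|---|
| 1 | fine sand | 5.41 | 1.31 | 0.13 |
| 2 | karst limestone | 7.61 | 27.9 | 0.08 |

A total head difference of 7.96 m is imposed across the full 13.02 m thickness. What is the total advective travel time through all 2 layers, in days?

With flow normal to the layers, continuity requires the same specific discharge q through every layer.
Σ(b_i/K_i) = 5.41/1.31 + 7.61/27.9 = 4.403 d.
q = Δh / Σ(b_i/K_i) = 7.96 / 4.403 = 1.808 m/day.
In each layer the seepage velocity is v_i = q/n_i, so the layer transit time is t_i = b_i·n_i / q:
  layer 1 (fine sand): t_1 = 5.41 × 0.13 / 1.808 = 0.3890 d
  layer 2 (karst limestone): t_2 = 7.61 × 0.08 / 1.808 = 0.3367 d
Total t = Σ t_i = 0.7257 days.

0.726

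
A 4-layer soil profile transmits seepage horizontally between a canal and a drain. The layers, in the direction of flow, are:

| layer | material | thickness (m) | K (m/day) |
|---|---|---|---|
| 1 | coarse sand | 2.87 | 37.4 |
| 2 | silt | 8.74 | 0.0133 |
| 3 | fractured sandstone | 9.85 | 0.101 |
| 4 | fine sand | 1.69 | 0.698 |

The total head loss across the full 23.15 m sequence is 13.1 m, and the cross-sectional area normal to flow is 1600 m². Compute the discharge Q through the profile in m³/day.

Flow is perpendicular to layering, so the layers act in series and the equivalent K is the thickness-weighted harmonic mean.
Total thickness L = 2.87 + 8.74 + 9.85 + 1.69 = 23.15 m.
Σ(b_i/K_i) = 2.87/37.4 + 8.74/0.0133 + 9.85/0.101 + 1.69/0.698 = 757.2 d.
K_eq = L / Σ(b_i/K_i) = 23.15 / 757.2 = 0.03057 m/day.
Q = K_eq · A · (Δh/L) = 0.03057 × 1600 × (13.1/23.15) = 27.68 m³/day.

27.7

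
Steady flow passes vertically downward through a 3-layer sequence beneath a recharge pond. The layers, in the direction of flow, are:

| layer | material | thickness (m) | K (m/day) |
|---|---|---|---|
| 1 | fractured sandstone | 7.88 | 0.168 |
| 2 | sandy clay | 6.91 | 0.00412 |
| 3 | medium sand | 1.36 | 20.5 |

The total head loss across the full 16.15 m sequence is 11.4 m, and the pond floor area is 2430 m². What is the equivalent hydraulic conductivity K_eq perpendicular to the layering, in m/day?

0.00937

Flow is perpendicular to layering, so the layers act in series and the equivalent K is the thickness-weighted harmonic mean.
Total thickness L = 7.88 + 6.91 + 1.36 = 16.15 m.
Σ(b_i/K_i) = 7.88/0.168 + 6.91/0.00412 + 1.36/20.5 = 1724 d.
K_eq = L / Σ(b_i/K_i) = 16.15 / 1724 = 0.009367 m/day.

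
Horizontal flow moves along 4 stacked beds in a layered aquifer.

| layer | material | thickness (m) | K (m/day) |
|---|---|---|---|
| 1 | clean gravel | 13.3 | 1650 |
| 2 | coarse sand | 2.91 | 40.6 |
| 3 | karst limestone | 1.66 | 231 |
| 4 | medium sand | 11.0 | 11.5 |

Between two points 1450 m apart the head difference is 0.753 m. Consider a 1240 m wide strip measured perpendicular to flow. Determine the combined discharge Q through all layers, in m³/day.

Flow is parallel to layering, so each bed carries its own Darcy discharge and the transmissivities add.
Σ(K_i·b_i) = 1650×13.3 + 40.6×2.91 + 231×1.66 + 11.5×11.0 = 22573 m²/day.
Hydraulic gradient i = Δh / L = 0.753 / 1450 = 0.0005193.
Q = Σ(K_i·b_i) · W · i = 22573 × 1240 × 0.0005193 = 14536 m³/day.

14500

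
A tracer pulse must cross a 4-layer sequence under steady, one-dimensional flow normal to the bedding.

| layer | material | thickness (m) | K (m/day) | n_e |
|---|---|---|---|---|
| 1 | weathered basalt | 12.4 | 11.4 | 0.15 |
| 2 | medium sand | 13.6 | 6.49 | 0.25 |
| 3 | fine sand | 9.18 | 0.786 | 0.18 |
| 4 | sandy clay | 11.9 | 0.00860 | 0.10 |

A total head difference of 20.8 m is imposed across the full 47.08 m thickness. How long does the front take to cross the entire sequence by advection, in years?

1.49

With flow normal to the layers, continuity requires the same specific discharge q through every layer.
Σ(b_i/K_i) = 12.4/11.4 + 13.6/6.49 + 9.18/0.786 + 11.9/0.00860 = 1399 d.
q = Δh / Σ(b_i/K_i) = 20.8 / 1399 = 0.01487 m/day.
In each layer the seepage velocity is v_i = q/n_i, so the layer transit time is t_i = b_i·n_i / q:
  layer 1 (weathered basalt): t_1 = 12.4 × 0.15 / 0.01487 = 125.1 d
  layer 2 (medium sand): t_2 = 13.6 × 0.25 / 0.01487 = 228.6 d
  layer 3 (fine sand): t_3 = 9.18 × 0.18 / 0.01487 = 111.1 d
  layer 4 (sandy clay): t_4 = 11.9 × 0.10 / 0.01487 = 80.02 d
Total t = Σ t_i = 544.8 days = 1.492 years.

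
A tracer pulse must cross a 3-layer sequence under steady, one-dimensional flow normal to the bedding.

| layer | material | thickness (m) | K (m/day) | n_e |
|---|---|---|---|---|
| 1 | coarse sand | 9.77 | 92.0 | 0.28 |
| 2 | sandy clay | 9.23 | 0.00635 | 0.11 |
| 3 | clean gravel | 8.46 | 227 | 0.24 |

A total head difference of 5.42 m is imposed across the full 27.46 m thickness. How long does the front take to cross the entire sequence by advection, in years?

4.25

With flow normal to the layers, continuity requires the same specific discharge q through every layer.
Σ(b_i/K_i) = 9.77/92.0 + 9.23/0.00635 + 8.46/227 = 1454 d.
q = Δh / Σ(b_i/K_i) = 5.42 / 1454 = 0.003728 m/day.
In each layer the seepage velocity is v_i = q/n_i, so the layer transit time is t_i = b_i·n_i / q:
  layer 1 (coarse sand): t_1 = 9.77 × 0.28 / 0.003728 = 733.7 d
  layer 2 (sandy clay): t_2 = 9.23 × 0.11 / 0.003728 = 272.3 d
  layer 3 (clean gravel): t_3 = 8.46 × 0.24 / 0.003728 = 544.6 d
Total t = Σ t_i = 1551 days = 4.245 years.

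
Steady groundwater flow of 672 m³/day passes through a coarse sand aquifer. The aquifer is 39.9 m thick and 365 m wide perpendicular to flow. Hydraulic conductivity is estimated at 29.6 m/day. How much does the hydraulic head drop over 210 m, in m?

Cross-sectional area A = 365 × 39.9 = 14564 m².
From Q = K·A·i, i = Q / (K·A) = 672 / (29.60 × 14564) = 0.001559.
Head loss Δh = i · L = 0.001559 × 210 = 0.3274 m.

0.327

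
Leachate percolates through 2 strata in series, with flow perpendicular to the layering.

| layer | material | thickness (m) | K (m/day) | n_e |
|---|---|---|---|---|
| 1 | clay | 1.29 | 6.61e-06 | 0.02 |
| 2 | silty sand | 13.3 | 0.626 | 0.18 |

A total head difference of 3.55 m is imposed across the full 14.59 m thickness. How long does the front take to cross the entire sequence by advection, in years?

With flow normal to the layers, continuity requires the same specific discharge q through every layer.
Σ(b_i/K_i) = 1.29/6.61e-06 + 13.3/0.626 = 1.952e+05 d.
q = Δh / Σ(b_i/K_i) = 3.55 / 1.952e+05 = 1.819e-05 m/day.
In each layer the seepage velocity is v_i = q/n_i, so the layer transit time is t_i = b_i·n_i / q:
  layer 1 (clay): t_1 = 1.29 × 0.02 / 1.819e-05 = 1418 d
  layer 2 (silty sand): t_2 = 13.3 × 0.18 / 1.819e-05 = 1.316e+05 d
Total t = Σ t_i = 1.330e+05 days = 364.2 years.

364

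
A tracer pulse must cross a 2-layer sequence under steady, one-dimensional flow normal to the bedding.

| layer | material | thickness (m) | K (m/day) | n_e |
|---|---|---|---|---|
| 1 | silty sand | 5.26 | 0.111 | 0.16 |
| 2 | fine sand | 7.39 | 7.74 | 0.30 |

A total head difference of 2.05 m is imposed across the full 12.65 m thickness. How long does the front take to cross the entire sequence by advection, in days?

With flow normal to the layers, continuity requires the same specific discharge q through every layer.
Σ(b_i/K_i) = 5.26/0.111 + 7.39/7.74 = 48.34 d.
q = Δh / Σ(b_i/K_i) = 2.05 / 48.34 = 0.04241 m/day.
In each layer the seepage velocity is v_i = q/n_i, so the layer transit time is t_i = b_i·n_i / q:
  layer 1 (silty sand): t_1 = 5.26 × 0.16 / 0.04241 = 19.85 d
  layer 2 (fine sand): t_2 = 7.39 × 0.30 / 0.04241 = 52.28 d
Total t = Σ t_i = 72.13 days.

72.1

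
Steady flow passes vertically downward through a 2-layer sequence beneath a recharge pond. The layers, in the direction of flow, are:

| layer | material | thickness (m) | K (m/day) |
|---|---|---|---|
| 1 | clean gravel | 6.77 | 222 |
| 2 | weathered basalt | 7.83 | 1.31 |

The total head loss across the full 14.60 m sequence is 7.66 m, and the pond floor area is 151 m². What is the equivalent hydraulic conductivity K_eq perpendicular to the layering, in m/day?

Flow is perpendicular to layering, so the layers act in series and the equivalent K is the thickness-weighted harmonic mean.
Total thickness L = 6.77 + 7.83 = 14.60 m.
Σ(b_i/K_i) = 6.77/222 + 7.83/1.31 = 6.008 d.
K_eq = L / Σ(b_i/K_i) = 14.60 / 6.008 = 2.430 m/day.

2.43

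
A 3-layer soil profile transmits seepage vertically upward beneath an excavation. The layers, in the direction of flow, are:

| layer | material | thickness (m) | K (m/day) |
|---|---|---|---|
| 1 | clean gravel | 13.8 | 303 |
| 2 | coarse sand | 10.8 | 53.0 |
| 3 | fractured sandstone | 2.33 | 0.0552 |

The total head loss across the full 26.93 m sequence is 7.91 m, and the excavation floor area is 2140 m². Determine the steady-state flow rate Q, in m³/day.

399

Flow is perpendicular to layering, so the layers act in series and the equivalent K is the thickness-weighted harmonic mean.
Total thickness L = 13.8 + 10.8 + 2.33 = 26.93 m.
Σ(b_i/K_i) = 13.8/303 + 10.8/53.0 + 2.33/0.0552 = 42.46 d.
K_eq = L / Σ(b_i/K_i) = 26.93 / 42.46 = 0.6343 m/day.
Q = K_eq · A · (Δh/L) = 0.6343 × 2140 × (7.91/26.93) = 398.7 m³/day.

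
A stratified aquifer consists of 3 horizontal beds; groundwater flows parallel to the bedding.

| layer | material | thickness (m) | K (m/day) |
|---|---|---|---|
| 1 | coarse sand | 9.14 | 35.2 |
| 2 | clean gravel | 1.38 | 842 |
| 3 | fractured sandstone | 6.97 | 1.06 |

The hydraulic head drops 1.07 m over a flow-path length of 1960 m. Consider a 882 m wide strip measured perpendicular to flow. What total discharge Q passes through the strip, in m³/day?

Flow is parallel to layering, so each bed carries its own Darcy discharge and the transmissivities add.
Σ(K_i·b_i) = 35.2×9.14 + 842×1.38 + 1.06×6.97 = 1491 m²/day.
Hydraulic gradient i = Δh / L = 1.07 / 1960 = 0.0005459.
Q = Σ(K_i·b_i) · W · i = 1491 × 882 × 0.0005459 = 718.0 m³/day.

718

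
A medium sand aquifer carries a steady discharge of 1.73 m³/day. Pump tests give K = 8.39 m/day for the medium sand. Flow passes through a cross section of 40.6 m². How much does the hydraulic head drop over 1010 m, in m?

5.13

From Q = K·A·i, i = Q / (K·A) = 1.73 / (8.390 × 40.60) = 0.005079.
Head loss Δh = i · L = 0.005079 × 1010 = 5.130 m.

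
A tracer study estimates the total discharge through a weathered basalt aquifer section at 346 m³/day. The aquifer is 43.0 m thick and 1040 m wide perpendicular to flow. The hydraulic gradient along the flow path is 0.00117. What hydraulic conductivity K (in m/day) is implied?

6.61

Cross-sectional area A = 1040 × 43.0 = 44720 m².
Hydraulic gradient i = 0.00117.
From Q = K·A·i, K = Q / (A·i) = 346 / (44720 × 0.001170) = 6.613 m/day.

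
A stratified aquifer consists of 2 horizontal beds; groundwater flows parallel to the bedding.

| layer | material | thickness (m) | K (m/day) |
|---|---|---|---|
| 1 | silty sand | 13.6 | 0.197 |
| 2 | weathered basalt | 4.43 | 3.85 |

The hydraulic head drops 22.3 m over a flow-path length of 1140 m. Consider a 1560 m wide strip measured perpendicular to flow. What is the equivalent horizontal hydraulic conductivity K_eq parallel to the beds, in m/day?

Flow is parallel to layering, so each bed carries its own Darcy discharge and the transmissivities add.
Σ(K_i·b_i) = 0.197×13.6 + 3.85×4.43 = 19.73 m²/day.
Total thickness b = 18.03 m, so K_eq = Σ(K_i·b_i)/b = 1.095 m/day.

1.09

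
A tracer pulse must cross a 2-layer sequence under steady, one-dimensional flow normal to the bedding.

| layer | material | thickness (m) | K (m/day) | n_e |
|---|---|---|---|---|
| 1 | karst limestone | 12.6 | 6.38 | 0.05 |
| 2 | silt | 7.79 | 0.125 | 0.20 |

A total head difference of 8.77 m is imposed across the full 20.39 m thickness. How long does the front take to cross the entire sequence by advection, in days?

With flow normal to the layers, continuity requires the same specific discharge q through every layer.
Σ(b_i/K_i) = 12.6/6.38 + 7.79/0.125 = 64.29 d.
q = Δh / Σ(b_i/K_i) = 8.77 / 64.29 = 0.1364 m/day.
In each layer the seepage velocity is v_i = q/n_i, so the layer transit time is t_i = b_i·n_i / q:
  layer 1 (karst limestone): t_1 = 12.6 × 0.05 / 0.1364 = 4.619 d
  layer 2 (silt): t_2 = 7.79 × 0.20 / 0.1364 = 11.42 d
Total t = Σ t_i = 16.04 days.

16.0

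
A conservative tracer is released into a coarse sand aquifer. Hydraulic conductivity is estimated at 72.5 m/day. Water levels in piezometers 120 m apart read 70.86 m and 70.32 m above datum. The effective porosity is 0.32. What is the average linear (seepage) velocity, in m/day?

1.02

Hydraulic gradient i = (70.86 − 70.32) / 120 = 0.54 / 120 = 0.004500.
Darcy flux q = K · i = 72.50 × 0.004500 = 0.3263 m/day.
Seepage velocity v = q / n_e = 0.3263 / 0.32 = 1.020 m/day.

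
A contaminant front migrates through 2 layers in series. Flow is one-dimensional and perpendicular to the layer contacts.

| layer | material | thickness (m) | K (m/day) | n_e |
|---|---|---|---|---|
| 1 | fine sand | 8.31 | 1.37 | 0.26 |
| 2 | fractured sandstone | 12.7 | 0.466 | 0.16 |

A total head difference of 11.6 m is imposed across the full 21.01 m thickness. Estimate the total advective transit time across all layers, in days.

With flow normal to the layers, continuity requires the same specific discharge q through every layer.
Σ(b_i/K_i) = 8.31/1.37 + 12.7/0.466 = 33.32 d.
q = Δh / Σ(b_i/K_i) = 11.6 / 33.32 = 0.3482 m/day.
In each layer the seepage velocity is v_i = q/n_i, so the layer transit time is t_i = b_i·n_i / q:
  layer 1 (fine sand): t_1 = 8.31 × 0.26 / 0.3482 = 6.206 d
  layer 2 (fractured sandstone): t_2 = 12.7 × 0.16 / 0.3482 = 5.837 d
Total t = Σ t_i = 12.04 days.

12.0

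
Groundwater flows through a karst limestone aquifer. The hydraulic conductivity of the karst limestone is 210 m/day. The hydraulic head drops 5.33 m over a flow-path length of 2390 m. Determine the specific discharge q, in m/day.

0.468

Hydraulic gradient i = Δh / L = 5.33 / 2390 = 0.002230.
Specific discharge q = K · i = 210.0 × 0.002230 = 0.4683 m/day.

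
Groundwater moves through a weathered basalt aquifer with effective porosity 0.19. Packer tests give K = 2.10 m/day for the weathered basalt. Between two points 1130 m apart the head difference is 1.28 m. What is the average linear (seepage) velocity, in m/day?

Hydraulic gradient i = Δh / L = 1.28 / 1130 = 0.001133.
Darcy flux q = K · i = 2.100 × 0.001133 = 0.002379 m/day.
Seepage velocity v = q / n_e = 0.002379 / 0.19 = 0.01252 m/day.

0.0125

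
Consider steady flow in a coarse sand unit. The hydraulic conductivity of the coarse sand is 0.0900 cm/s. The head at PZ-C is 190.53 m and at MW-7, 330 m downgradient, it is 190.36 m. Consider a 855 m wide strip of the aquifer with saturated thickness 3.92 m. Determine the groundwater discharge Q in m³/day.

134

Convert K: 0.0900 cm/s × 864 = 77.76 m/day.
Cross-sectional area A = 855 × 3.92 = 3352 m².
Hydraulic gradient i = (190.53 − 190.36) / 330 = 0.17 / 330 = 0.0005152.
Darcy's law: Q = K · A · i = 77.76 × 3352 × 0.0005152 = 134.3 m³/day.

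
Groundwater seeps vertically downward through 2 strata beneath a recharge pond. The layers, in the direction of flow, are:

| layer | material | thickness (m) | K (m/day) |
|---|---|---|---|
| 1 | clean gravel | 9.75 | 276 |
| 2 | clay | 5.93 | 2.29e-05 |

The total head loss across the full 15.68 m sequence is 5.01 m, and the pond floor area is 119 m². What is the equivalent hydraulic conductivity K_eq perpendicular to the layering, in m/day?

Flow is perpendicular to layering, so the layers act in series and the equivalent K is the thickness-weighted harmonic mean.
Total thickness L = 9.75 + 5.93 = 15.68 m.
Σ(b_i/K_i) = 9.75/276 + 5.93/2.29e-05 = 2.590e+05 d.
K_eq = L / Σ(b_i/K_i) = 15.68 / 2.590e+05 = 6.055e-05 m/day.

6.06e-05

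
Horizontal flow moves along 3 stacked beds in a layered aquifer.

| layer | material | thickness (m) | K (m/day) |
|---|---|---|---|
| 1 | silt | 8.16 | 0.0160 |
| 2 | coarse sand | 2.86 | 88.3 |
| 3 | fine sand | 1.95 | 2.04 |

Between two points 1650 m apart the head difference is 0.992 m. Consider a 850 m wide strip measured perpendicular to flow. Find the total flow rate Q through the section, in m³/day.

Flow is parallel to layering, so each bed carries its own Darcy discharge and the transmissivities add.
Σ(K_i·b_i) = 0.0160×8.16 + 88.3×2.86 + 2.04×1.95 = 256.6 m²/day.
Hydraulic gradient i = Δh / L = 0.992 / 1650 = 0.0006012.
Q = Σ(K_i·b_i) · W · i = 256.6 × 850 × 0.0006012 = 131.2 m³/day.

131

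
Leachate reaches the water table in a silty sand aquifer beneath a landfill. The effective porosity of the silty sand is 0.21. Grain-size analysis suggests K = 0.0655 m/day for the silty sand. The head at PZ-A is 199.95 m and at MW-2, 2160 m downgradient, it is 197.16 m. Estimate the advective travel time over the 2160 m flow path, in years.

Hydraulic gradient i = (199.95 − 197.16) / 2160 = 2.79 / 2160 = 0.001292.
Darcy flux q = K · i = 0.06550 × 0.001292 = 8.460e-05 m/day.
Seepage velocity v = q / n_e = 8.460e-05 / 0.21 = 0.0004029 m/day.
Travel time t = L / v = 2160 / 0.0004029 = 5.361e+06 days = 14679 years.

14700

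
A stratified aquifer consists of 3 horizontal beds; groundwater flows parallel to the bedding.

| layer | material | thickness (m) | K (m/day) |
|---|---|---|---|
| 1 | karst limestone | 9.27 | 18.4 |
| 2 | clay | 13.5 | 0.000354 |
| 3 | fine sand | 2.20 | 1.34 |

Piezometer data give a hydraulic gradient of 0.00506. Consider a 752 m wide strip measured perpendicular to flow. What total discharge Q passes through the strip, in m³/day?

660

Flow is parallel to layering, so each bed carries its own Darcy discharge and the transmissivities add.
Σ(K_i·b_i) = 18.4×9.27 + 0.000354×13.5 + 1.34×2.20 = 173.5 m²/day.
Hydraulic gradient i = 0.00506.
Q = Σ(K_i·b_i) · W · i = 173.5 × 752 × 0.005060 = 660.3 m³/day.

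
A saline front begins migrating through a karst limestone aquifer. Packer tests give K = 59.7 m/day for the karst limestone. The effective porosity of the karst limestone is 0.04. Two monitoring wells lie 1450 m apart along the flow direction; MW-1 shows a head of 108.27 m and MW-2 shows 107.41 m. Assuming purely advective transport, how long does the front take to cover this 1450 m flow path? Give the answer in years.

4.48

Hydraulic gradient i = (108.27 − 107.41) / 1450 = 0.86 / 1450 = 0.0005931.
Darcy flux q = K · i = 59.70 × 0.0005931 = 0.03541 m/day.
Seepage velocity v = q / n_e = 0.03541 / 0.04 = 0.8852 m/day.
Travel time t = L / v = 1450 / 0.8852 = 1638 days = 4.485 years.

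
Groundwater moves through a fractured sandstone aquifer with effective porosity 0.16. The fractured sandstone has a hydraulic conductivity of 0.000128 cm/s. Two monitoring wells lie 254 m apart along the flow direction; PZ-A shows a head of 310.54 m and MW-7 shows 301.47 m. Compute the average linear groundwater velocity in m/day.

Convert K: 0.000128 cm/s × 864 = 0.1106 m/day.
Hydraulic gradient i = (310.54 − 301.47) / 254 = 9.07 / 254 = 0.03571.
Darcy flux q = K · i = 0.1106 × 0.03571 = 0.003949 m/day.
Seepage velocity v = q / n_e = 0.003949 / 0.16 = 0.02468 m/day.

0.0247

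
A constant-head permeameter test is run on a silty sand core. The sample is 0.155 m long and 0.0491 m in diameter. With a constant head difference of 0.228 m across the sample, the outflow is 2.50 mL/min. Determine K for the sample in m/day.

1.29

Cross-sectional area A = π·(d/2)² = π × (0.0491/2)² = 0.001893 m².
Convert discharge: 2.50 mL/min = 4.167e-08 m³/s.
Darcy's law rearranged: K = Q·L / (A·Δh) = 4.167e-08 × 0.155 / (0.001893 × 0.228) = 1.496e-05 m/s = 1.293 m/day.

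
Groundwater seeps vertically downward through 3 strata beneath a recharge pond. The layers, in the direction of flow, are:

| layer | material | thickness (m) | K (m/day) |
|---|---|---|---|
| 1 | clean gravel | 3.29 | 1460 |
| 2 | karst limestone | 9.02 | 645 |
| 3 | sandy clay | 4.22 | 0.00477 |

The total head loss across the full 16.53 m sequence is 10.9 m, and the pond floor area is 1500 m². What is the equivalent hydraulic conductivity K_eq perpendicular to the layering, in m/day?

Flow is perpendicular to layering, so the layers act in series and the equivalent K is the thickness-weighted harmonic mean.
Total thickness L = 3.29 + 9.02 + 4.22 = 16.53 m.
Σ(b_i/K_i) = 3.29/1460 + 9.02/645 + 4.22/0.00477 = 884.7 d.
K_eq = L / Σ(b_i/K_i) = 16.53 / 884.7 = 0.01868 m/day.

0.0187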